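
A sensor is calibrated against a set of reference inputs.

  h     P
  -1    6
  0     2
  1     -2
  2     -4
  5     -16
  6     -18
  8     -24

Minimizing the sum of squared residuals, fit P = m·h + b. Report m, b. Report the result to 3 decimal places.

m = -3.353, b = 2.059

The normal system MᵀM·[m, b]ᵀ = MᵀP is [[131, 21]; [21, 7]]·[m, b]ᵀ = [-396, -56]ᵀ.
det = 131·7 − 21² = 476.
m = ((-396)·7 − 21·(-56))/476 = -57/17; b = (131·(-56) − 21·(-396))/476 = 35/17.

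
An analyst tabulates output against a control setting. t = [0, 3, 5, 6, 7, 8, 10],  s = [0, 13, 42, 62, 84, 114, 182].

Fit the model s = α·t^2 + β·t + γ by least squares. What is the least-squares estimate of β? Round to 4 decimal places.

Compute the Gram sums: Σt^2·t^2 = 18499, Σt^2·t = 2223, Σt^2 = 283, Σt·t = 283, Σt = 39, Σ1 = 7.
Right-hand side: Σt^2·s = 33011, Σt·s = 3941, Σs = 497.
AᵀA·[α, β, γ]ᵀ = Aᵀs becomes [[18499, 2223, 283]; [2223, 283, 39]; [283, 39, 7]]·[α, β, γ]ᵀ = [33011, 3941, 497]ᵀ.
Solving the 3×3 system (Gaussian elimination) gives α = 26673/13448, β = -22481/13448, γ = 427/3362.

β = -1.6717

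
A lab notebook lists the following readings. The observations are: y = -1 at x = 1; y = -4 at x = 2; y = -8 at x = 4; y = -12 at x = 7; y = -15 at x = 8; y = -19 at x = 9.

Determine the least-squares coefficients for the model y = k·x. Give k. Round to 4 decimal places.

k = -1.9349

The normal equations are: 215·k = -416.
(Σx·x = 215, Σx·y = -416.)
k = (-416)/215 = -1.93488.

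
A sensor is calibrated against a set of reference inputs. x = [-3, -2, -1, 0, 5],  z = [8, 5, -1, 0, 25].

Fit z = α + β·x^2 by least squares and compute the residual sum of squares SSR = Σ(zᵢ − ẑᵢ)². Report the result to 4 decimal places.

SSR = 5.0234

The normal equations are: 5·α + 39·β = 37;  39·α + 723·β = 716.
Determinant 5·723 − 39² = 2094.
α = (37·723 − 39·716)/2094 = -391/698; β = (5·716 − 39·37)/2094 = 2137/2094.
Residuals: -218/349, 3095/2094, -1529/1047, 391/698, 49/1047; SSR = 10519/2094.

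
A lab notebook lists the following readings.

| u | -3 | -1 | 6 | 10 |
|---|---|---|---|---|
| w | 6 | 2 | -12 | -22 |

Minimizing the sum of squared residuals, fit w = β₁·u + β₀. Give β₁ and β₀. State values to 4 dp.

β₁ = -2.1273, β₀ = -0.1182

Entries of AᵀA: Σu·u = 146, Σu = 12, Σ1 = 4.
Right-hand side: Σu·w = -312, Σw = -26.
So AᵀA·[β₁, β₀]ᵀ = Aᵀw: [[146, 12]; [12, 4]]·[β₁, β₀]ᵀ = [-312, -26]ᵀ.
det = 146·4 − 12² = 440.
β₁ = ((-312)·4 − 12·(-26))/440 = -117/55; β₀ = (146·(-26) − 12·(-312))/440 = -13/110.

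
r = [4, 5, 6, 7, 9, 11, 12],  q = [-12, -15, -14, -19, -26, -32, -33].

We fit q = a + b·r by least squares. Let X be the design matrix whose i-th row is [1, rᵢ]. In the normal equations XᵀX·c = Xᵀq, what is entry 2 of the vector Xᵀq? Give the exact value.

-1322

Entry 2 ↔ basis r, so (Xᵀq)_{2} = Σᵢ (r)·qᵢ = (4)·(-12) + (5)·(-15) + (6)·(-14) + (7)·(-19) + (9)·(-26) + (11)·(-32) + (12)·(-33) = -1322.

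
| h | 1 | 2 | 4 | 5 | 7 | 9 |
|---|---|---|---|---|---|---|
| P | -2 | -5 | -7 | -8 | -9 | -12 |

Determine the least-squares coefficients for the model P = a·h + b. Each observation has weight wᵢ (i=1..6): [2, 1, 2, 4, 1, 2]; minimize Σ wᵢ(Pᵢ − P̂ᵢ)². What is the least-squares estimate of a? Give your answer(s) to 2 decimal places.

a = -1.16

Entries of AᵀWA: Σwᵢ·h·h = 349, Σwᵢ·h = 57, Σwᵢ·1 = 12.
And Σwᵢ·h·P = -509, Σwᵢ·P = -88.
AᵀWA·[a, b]ᵀ = AᵀWP becomes [[349, 57]; [57, 12]]·[a, b]ᵀ = [-509, -88]ᵀ.
Eliminating b: 12·(row 1) − 57·(row 2) gives 939·a = 12·(-509) − 57·(-88) = -1092, so a = -364/313.
Then b = ((-88) − 57·(-364/313))/12 = -1699/939.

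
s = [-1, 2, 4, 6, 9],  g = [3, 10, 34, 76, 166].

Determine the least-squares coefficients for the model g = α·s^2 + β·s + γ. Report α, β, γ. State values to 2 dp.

α = 2.00, β = 0.35, γ = 1.28

AᵀA·[α, β, γ]ᵀ = Aᵀg reads: 8130·α + 1016·β + 138·γ = 16769;  1016·α + 138·β + 20·γ = 2103;  138·α + 20·β + 5·γ = 289.
Inverting the 3×3 Gram matrix, [α, β, γ]ᵀ = [6083/3046, 31025/88334, 56386/44167]ᵀ.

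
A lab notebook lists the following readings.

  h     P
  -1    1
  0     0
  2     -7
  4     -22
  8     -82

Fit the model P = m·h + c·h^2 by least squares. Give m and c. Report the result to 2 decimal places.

With design matrix M, MᵀM = [[85, 583]; [583, 4369]] and MᵀP = [-759, -5627]ᵀ.
Determinant 85·4369 − 583² = 31476.
m = ((-759)·4369 − 583·(-5627))/31476 = -17765/15738; c = (85·(-5627) − 583·(-759))/31476 = -17899/15738.

m = -1.13, c = -1.14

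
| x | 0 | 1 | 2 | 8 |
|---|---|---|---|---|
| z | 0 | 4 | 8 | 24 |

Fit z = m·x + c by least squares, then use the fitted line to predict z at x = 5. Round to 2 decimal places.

From the data, Σx·x = 69, Σx = 11, Σ1 = 4.
For Aᵀz: Σx·z = 212, Σz = 36.
So AᵀA·[m, c]ᵀ = Aᵀz: [[69, 11]; [11, 4]]·[m, c]ᵀ = [212, 36]ᵀ.
Eliminating c: 4·(row 1) − 11·(row 2) gives 155·m = 4·212 − 11·36 = 452, so m = 452/155.
Then c = (36 − 11·(452/155))/4 = 152/155.
At x = 5: ẑ = (452/155)·(5) + (152/155)·(1) = 2412/155.

ẑ = 15.56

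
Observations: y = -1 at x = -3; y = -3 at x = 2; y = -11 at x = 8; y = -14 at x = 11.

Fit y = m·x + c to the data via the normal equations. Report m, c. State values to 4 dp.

Compute the Gram sums: Σx·x = 198, Σx = 18, Σ1 = 4.
Right-hand side: Σx·y = -245, Σy = -29.
Normal equations: [[198, 18]; [18, 4]]·[m, c]ᵀ = [-245, -29]ᵀ.
Eliminating c: 4·(row 1) − 18·(row 2) gives 468·m = 4·(-245) − 18·(-29) = -458, so m = -229/234.
Then c = ((-29) − 18·(-229/234))/4 = -37/13.

m = -0.9786, c = -2.8462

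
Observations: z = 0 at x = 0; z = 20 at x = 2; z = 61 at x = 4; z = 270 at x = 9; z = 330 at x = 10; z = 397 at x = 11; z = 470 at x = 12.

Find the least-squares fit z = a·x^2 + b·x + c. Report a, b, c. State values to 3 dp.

From the data, Σx^2·x^2 = 52210, Σx^2·x = 4860, Σx^2 = 466, Σx·x = 466, Σx = 48, Σ1 = 7.
Right-hand side: Σx^2·z = 171643, Σx·z = 16021, Σz = 1548.
Row-reducing yields a = 1358627/451122, b = 431833/150374, c = 216623/225561.

a = 3.012, b = 2.872, c = 0.960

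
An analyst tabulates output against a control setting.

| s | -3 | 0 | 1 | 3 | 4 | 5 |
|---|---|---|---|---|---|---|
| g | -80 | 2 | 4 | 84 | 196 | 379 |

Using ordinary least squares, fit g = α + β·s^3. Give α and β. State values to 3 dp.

With design matrix X, XᵀX = [[6, 190]; [190, 21180]] and Xᵀg = [585, 64351]ᵀ.
det = 6·21180 − 190² = 90980.
α = (585·21180 − 190·64351)/90980 = 16361/9098; β = (6·64351 − 190·585)/90980 = 68739/22745.

α = 1.798, β = 3.022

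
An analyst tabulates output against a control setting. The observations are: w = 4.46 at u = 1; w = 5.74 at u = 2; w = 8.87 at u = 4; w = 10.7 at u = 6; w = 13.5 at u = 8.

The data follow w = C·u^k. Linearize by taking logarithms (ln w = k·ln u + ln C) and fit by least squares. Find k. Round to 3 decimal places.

k = 0.533

Taking logs, ln w = k·ln u + ln C, so regress ln w on ln u.
Σln u = 5.9506, Σ(ln u)² = 9.9367, Σln w = 10.3982, Σln u·ln w = 13.8961.
Equations: 9.9367·k + 5.9506·ln C = 13.8961;  5.9506·k + 5·ln C = 10.3982.
Δ = 9.9367·5 − (5.9506)² = 14.2736; k = (13.8961·5 − 5.9506·10.3982)/14.2736 = 0.53277, ln C = (9.9367·10.3982 − 5.9506·13.8961)/14.2736 = 1.44558.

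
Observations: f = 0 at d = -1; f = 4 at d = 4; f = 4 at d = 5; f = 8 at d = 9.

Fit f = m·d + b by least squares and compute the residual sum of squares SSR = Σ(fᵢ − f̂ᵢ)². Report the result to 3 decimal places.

XᵀX·[m, b]ᵀ = Xᵀf reads: 123·m + 17·b = 108;  17·m + 4·b = 16.
det = 123·4 − 17² = 203.
m = (108·4 − 17·16)/203 = 160/203; b = (123·16 − 17·108)/203 = 132/203.
Residuals: 4/29, 40/203, -120/203, 52/203; SSR = 96/203.

SSR = 0.473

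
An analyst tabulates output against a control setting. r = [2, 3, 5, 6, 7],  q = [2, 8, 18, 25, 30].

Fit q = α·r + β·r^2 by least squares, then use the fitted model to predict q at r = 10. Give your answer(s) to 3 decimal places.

From the data, Σr·r = 123, Σr·r^2 = 719, Σr^2·r^2 = 4419.
And Σr·q = 478, Σr^2·q = 2900.
XᵀX·[α, β]ᵀ = Xᵀq becomes [[123, 719]; [719, 4419]]·[α, β]ᵀ = [478, 2900]ᵀ.
Δ = 123·4419 − 719² = 26576.
α = (478·4419 − 719·2900)/26576 = 13591/13288; β = (123·2900 − 719·478)/26576 = 6509/13288.
At r = 10: q̂ = (13591/13288)·(10) + (6509/13288)·(100) = 393405/6644.

q̂ = 59.212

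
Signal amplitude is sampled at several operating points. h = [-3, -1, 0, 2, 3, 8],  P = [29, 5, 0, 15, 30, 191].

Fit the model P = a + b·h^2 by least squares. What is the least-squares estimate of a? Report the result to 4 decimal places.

Sums needed: Σ1 = 6, Σh^2 = 87, Σh^2·h^2 = 4275.
Right-hand side: ΣP = 270, Σh^2·P = 12820.
AᵀA·[a, b]ᵀ = AᵀP becomes [[6, 87]; [87, 4275]]·[a, b]ᵀ = [270, 12820]ᵀ.
Eliminating b: 4275·(row 1) − 87·(row 2) gives 18081·a = 4275·270 − 87·12820 = 38910, so a = 12970/6027.
Then b = (12820 − 87·(12970/6027))/4275 = 17810/6027.

a = 2.1520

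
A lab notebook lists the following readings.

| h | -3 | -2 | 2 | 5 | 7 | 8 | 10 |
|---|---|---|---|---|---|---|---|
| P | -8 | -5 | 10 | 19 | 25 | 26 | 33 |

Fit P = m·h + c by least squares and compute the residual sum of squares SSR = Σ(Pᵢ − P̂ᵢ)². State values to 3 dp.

SSR = 7.701

Compute the Gram sums: Σh·h = 255, Σh = 27, Σ1 = 7.
And Σh·P = 862, ΣP = 100.
Eliminating c: 7·(row 1) − 27·(row 2) gives 1056·m = 7·862 − 27·100 = 3334, so m = 1667/528.
Then c = (100 − 27·(1667/528))/7 = 371/176.
Residuals: -7/11, -419/528, 833/528, 73/66, 19/24, -721/528, -359/528; SSR = 2033/264.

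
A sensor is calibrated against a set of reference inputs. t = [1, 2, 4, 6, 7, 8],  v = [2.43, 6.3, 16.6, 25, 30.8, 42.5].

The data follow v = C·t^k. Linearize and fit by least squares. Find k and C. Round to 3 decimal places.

k = 1.331, C = 2.468

Let Y = ln v. Fitting Y = k·ln t + ln C by least squares:
XᵀX = [[13.7233, 7.8966]; [7.8966, 6]], rhs = [25.4044, 15.9337]ᵀ  (here Σln t = 7.8966, Σ(ln t)² = 13.7233, Σln v = 15.9337, Σln t·ln v = 25.4044).
Solving (det = 19.9843): k = 1.33128, ln C = 0.90353, so C = exp(0.90353) = 2.46831.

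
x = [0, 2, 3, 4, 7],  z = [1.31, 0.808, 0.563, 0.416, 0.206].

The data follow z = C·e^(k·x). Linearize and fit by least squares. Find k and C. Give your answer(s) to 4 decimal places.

k = -0.2686, C = 1.3029

Linearized form: ln z = k·x + ln C. From the 5 transformed points,
Σx = 16.0000, Σ(x)² = 78.0000, Σln z = -2.9746, Σx·ln z = -16.7172.
Normal system: [[78.0000, 16.0000]; [16.0000, 5]]·[k, ln C]ᵀ = [-16.7172, -2.9746]ᵀ.
Solving (det = 134.0000): k = -0.26860, ln C = 0.26461, so C = exp(0.26461) = 1.30292.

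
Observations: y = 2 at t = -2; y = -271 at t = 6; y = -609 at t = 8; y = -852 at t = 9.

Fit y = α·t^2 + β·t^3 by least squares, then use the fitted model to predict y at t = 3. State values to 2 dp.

Normal-equation sums: Σt^2·t^2 = 11969, Σt^2·t^3 = 99561, Σt^3·t^3 = 840305.
Moment sums: Σt^2·y = -117736, Σt^3·y = -991468.
So XᵀX·[α, β]ᵀ = Xᵀy: [[11969, 99561]; [99561, 840305]]·[α, β]ᵀ = [-117736, -991468]ᵀ.
det = 11969·840305 − 99561² = 145217824.
α = ((-117736)·840305 − 99561·(-991468))/145217824 = -55650983/36304456; β = (11969·(-991468) − 99561·(-117736))/145217824 = -36241649/36304456.
At t = 3: ŷ = (-55650983/36304456)·(9) + (-36241649/36304456)·(27) = -739691685/18152228.

ŷ = -40.75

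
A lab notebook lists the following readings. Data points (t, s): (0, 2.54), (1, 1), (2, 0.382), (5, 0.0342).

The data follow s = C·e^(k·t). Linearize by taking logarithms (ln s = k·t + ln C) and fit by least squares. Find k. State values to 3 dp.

k = -0.856

With ln sᵢ as the transformed response and tᵢ as the regressor:
Over the data: Σt = 8.0000, Σ(t)² = 30.0000, Σln s = -3.4057, Σt·ln s = -18.8023.
Normal system: [[30.0000, 8.0000]; [8.0000, 4]]·[k, ln C]ᵀ = [-18.8023, -3.4057]ᵀ.
Slope k = (n·Σt·ln s − Σt·Σln s)/(n·Σ(t)² − (Σt)²) = (4·-18.8023 − 8.0000·-3.4057)/56.0000 = -0.85649; ln C = (Σln s − k·Σt)/n = 0.86156.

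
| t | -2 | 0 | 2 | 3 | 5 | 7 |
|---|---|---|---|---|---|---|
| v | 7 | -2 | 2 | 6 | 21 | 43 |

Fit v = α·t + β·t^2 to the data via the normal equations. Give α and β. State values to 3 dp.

Entries of MᵀM: Σt·t = 91, Σt·t^2 = 495, Σt^2·t^2 = 3139.
For Mᵀv: Σt·v = 414, Σt^2·v = 2722.
Δ = 91·3139 − 495² = 40624.
α = (414·3139 − 495·2722)/40624 = -11961/10156; β = (91·2722 − 495·414)/40624 = 10693/10156.

α = -1.178, β = 1.053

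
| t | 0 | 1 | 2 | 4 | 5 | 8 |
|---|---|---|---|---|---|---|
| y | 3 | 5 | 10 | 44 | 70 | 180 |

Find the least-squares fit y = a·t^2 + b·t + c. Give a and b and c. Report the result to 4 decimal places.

MᵀM·[a, b, c]ᵀ = Mᵀy reads: 4994·a + 710·b + 110·c = 14019;  710·a + 110·b + 20·c = 1991;  110·a + 20·b + 6·c = 312.
(Σt^2·t^2 = 4994, Σt^2·t = 710, Σt^2 = 110, Σt·t = 110, Σt = 20, Σ1 = 6, Σt^2·y = 14019, Σt·y = 1991, Σy = 312.)
Inverting the 3×3 Gram matrix, [a, b, c]ᵀ = [4967/1671, -26819/16710, 1590/557]ᵀ.

a = 2.9725, b = -1.6050, c = 2.8546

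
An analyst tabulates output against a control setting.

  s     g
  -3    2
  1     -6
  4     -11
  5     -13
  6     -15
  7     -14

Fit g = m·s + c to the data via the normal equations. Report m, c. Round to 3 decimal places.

The normal equations are: 136·m + 20·c = -309;  20·m + 6·c = -57.
Determinant 136·6 − 20² = 416.
m = ((-309)·6 − 20·(-57))/416 = -357/208; c = (136·(-57) − 20·(-309))/416 = -393/104.

m = -1.716, c = -3.779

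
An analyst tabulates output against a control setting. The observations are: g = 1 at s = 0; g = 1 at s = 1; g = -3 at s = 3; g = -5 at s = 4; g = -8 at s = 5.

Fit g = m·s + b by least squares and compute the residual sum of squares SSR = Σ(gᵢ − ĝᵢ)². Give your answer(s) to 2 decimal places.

SSR = 2.74

With design matrix A, AᵀA = [[51, 13]; [13, 5]] and Aᵀg = [-68, -14]ᵀ.
Eliminating b: 5·(row 1) − 13·(row 2) gives 86·m = 5·(-68) − 13·(-14) = -158, so m = -79/43.
Then b = ((-14) − 13·(-79/43))/5 = 85/43.
Residuals: -42/43, 37/43, 23/43, 16/43, -34/43; SSR = 118/43.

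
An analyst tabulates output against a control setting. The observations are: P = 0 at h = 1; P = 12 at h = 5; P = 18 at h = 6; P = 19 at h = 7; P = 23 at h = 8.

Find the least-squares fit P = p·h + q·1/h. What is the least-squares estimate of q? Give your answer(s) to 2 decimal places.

Setting ∂/∂p … = 0 gives: 175·p + 5·q = 485;  5·p + (778849/705600)·q = 3077/280.
Determinant 175·(778849/705600) − 5² = 678049/4032.
p = (485·(778849/705600) − 5·(3077/280))/(678049/4032) = 67794313/23731715; q = (175·(3077/280) − 5·485)/(678049/4032) = -2023560/678049.

q = -2.98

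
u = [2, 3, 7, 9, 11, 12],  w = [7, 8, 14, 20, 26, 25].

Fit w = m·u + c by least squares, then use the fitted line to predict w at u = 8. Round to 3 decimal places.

ŵ = 17.984

Compute the Gram sums: Σu·u = 408, Σu = 44, Σ1 = 6.
Right-hand side: Σu·w = 902, Σw = 100.
Normal equations: [[408, 44]; [44, 6]]·[m, c]ᵀ = [902, 100]ᵀ.
Δ = 408·6 − 44² = 512.
m = (902·6 − 44·100)/512 = 253/128; c = (408·100 − 44·902)/512 = 139/64.
At u = 8: ŵ = (253/128)·(8) + (139/64)·(1) = 1151/64.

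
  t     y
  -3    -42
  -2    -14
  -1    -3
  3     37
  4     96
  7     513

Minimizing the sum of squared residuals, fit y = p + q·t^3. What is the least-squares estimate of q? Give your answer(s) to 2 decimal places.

q = 1.50

From the data, Σ1 = 6, Σt^3 = 398, Σt^3·t^3 = 123268.
Right-hand side: Σy = 587, Σt^3·y = 184351.
det = 6·123268 − 398² = 581204.
p = (587·123268 − 398·184351)/581204 = -506691/290602; q = (6·184351 − 398·587)/581204 = 218120/145301.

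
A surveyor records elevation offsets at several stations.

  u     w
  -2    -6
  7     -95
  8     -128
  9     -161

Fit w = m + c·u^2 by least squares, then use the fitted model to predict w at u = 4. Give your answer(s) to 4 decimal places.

Setting ∂/∂m … = 0 gives: 4·m + 198·c = -390;  198·m + 13074·c = -25912.
(Σ1 = 4, Σu^2 = 198, Σu^2·u^2 = 13074, Σw = -390, Σu^2·w = -25912.)
Determinant 4·13074 − 198² = 13092.
m = ((-390)·13074 − 198·(-25912))/13092 = 2643/1091; c = (4·(-25912) − 198·(-390))/13092 = -6607/3273.
At u = 4: ŵ = (2643/1091)·(1) + (-6607/3273)·(16) = -97783/3273.

ŵ = -29.8756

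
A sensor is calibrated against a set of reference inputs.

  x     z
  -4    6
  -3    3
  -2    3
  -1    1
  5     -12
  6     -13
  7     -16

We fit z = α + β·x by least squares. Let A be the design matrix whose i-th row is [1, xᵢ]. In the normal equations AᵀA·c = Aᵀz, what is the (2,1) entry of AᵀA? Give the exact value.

8

Row 2 ↔ basis x, column 1 ↔ basis 1, so (AᵀA)_{2,1} = Σᵢ x = (-4)·(1) + (-3)·(1) + (-2)·(1) + (-1)·(1) + (5)·(1) + (6)·(1) + (7)·(1) = 8.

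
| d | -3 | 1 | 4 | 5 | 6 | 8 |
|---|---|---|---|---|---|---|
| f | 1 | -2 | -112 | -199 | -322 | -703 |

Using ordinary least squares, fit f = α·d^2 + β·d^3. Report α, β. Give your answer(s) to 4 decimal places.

From the data, Σd^2·d^2 = 6355, Σd^2·d^3 = 44451, Σd^3·d^3 = 329251.
For Aᵀf: Σd^2·f = -63344, Σd^3·f = -461560.
Determinant 6355·329251 − 44451² = 116498704.
α = ((-63344)·329251 − 44451·(-461560))/116498704 = -42408973/14562338; β = (6355·(-461560) − 44451·(-63344))/116498704 = -14688707/14562338.

α = -2.9122, β = -1.0087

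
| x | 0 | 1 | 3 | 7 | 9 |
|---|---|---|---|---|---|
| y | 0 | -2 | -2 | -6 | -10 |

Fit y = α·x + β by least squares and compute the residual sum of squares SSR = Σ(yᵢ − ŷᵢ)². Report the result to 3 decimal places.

SSR = 4.000

Compute the Gram sums: Σx·x = 140, Σx = 20, Σ1 = 5.
And Σx·y = -140, Σy = -20.
So MᵀM·[α, β]ᵀ = Mᵀy: [[140, 20]; [20, 5]]·[α, β]ᵀ = [-140, -20]ᵀ.
det = 140·5 − 20² = 300.
α = ((-140)·5 − 20·(-20))/300 = -1; β = (140·(-20) − 20·(-140))/300 = 0.
Residuals: 0, -1, 1, 1, -1; SSR = 4.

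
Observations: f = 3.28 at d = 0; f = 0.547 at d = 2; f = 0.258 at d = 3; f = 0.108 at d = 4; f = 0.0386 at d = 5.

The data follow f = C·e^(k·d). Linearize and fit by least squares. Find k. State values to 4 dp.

Linearized form: ln f = k·d + ln C. From the 5 transformed points,
XᵀX = [[54.0000, 14.0000]; [14.0000, 5]], rhs = [-30.4460, -6.2504]ᵀ  (here Σd = 14.0000, Σ(d)² = 54.0000, Σln f = -6.2504, Σd·ln f = -30.4460).
Slope k = (n·Σd·ln f − Σd·Σln f)/(n·Σ(d)² − (Σd)²) = (5·-30.4460 − 14.0000·-6.2504)/74.0000 = -0.87466; ln C = (Σln f − k·Σd)/n = 1.19896.

k = -0.8747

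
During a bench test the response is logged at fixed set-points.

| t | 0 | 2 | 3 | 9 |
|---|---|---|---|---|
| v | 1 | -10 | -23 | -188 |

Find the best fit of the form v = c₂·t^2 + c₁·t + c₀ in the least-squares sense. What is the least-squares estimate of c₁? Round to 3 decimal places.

Compute the Gram sums: Σt^2·t^2 = 6658, Σt^2·t = 764, Σt^2 = 94, Σt·t = 94, Σt = 14, Σ1 = 4.
Moment sums: Σt^2·v = -15475, Σt·v = -1781, Σv = -220.
Row-reducing yields c₂ = -133/61, c₁ = -424/305, c₀ = 673/610.

c₁ = -1.390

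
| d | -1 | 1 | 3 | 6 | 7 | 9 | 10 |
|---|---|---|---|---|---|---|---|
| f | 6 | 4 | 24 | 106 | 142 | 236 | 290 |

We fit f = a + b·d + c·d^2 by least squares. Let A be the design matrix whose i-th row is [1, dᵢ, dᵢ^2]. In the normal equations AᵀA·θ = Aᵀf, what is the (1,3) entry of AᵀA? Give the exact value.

Row 1 ↔ basis 1, column 3 ↔ basis d^2, so (AᵀA)_{1,3} = Σᵢ d^2 = (1)·(1) + (1)·(1) + (1)·(9) + (1)·(36) + (1)·(49) + (1)·(81) + (1)·(100) = 277.

277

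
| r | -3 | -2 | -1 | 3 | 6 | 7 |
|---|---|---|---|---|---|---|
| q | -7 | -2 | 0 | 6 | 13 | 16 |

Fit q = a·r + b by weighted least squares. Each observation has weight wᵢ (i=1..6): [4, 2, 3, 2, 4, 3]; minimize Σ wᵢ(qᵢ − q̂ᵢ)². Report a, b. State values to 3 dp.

a = 2.119, b = 0.678

Entries of MᵀWM: Σwᵢ·r·r = 356, Σwᵢ·r = 32, Σwᵢ·1 = 18.
For MᵀWq: Σwᵢ·r·q = 776, Σwᵢ·q = 80.
So MᵀWM·[a, b]ᵀ = MᵀWq: [[356, 32]; [32, 18]]·[a, b]ᵀ = [776, 80]ᵀ.
det = 356·18 − 32² = 5384.
a = (776·18 − 32·80)/5384 = 1426/673; b = (356·80 − 32·776)/5384 = 456/673.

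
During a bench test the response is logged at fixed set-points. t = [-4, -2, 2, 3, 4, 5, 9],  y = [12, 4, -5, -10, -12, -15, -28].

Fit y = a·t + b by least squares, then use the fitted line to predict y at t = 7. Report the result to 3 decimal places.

Forming MᵀM = [[155, 17]; [17, 7]] and Mᵀy = [-471, -54]ᵀ gives MᵀM·[a, b]ᵀ = Mᵀy.
Eliminating b: 7·(row 1) − 17·(row 2) gives 796·a = 7·(-471) − 17·(-54) = -2379, so a = -2379/796.
Then b = ((-54) − 17·(-2379/796))/7 = -363/796.
At t = 7: ŷ = (-2379/796)·(7) + (-363/796)·(1) = -4254/199.

ŷ = -21.377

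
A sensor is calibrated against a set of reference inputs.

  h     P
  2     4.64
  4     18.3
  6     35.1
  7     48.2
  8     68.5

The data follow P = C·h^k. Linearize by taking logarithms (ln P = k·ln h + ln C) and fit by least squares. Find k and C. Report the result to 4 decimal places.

k = 1.8923, C = 1.2610

Taking logs, ln P = k·ln h + ln C, so regress ln P on ln h.
Σln h = 7.8966, Σ(ln h)² = 13.7233, Σln P = 16.1020, Σln h·ln P = 27.7996.
Equations: 13.7233·k + 7.8966·ln C = 27.7996;  7.8966·k + 5·ln C = 16.1020.
Solving (det = 6.2610): k = 1.89229, ln C = 0.23189, so C = exp(0.23189) = 1.26098.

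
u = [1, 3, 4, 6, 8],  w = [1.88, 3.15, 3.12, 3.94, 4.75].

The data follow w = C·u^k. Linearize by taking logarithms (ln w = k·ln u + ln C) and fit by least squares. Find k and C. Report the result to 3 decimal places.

k = 0.427, C = 1.870

Taking logs, ln w = k·ln u + ln C, so regress ln w on ln u.
Sums: Σln u = 6.3561, Σ(ln u)² = 10.6632, Σln w = 5.8458, Σln u·ln w = 8.5348.
Normal system: [[10.6632, 6.3561]; [6.3561, 5]]·[k, ln C]ᵀ = [8.5348, 5.8458]ᵀ.
Slope k = (n·Σln u·ln w − Σln u·Σln w)/(n·Σ(ln u)² − (Σln u)²) = (5·8.5348 − 6.3561·5.8458)/12.9161 = 0.42717; ln C = (Σln w − k·Σln u)/n = 0.62614, so C = exp(0.62614) = 1.87038.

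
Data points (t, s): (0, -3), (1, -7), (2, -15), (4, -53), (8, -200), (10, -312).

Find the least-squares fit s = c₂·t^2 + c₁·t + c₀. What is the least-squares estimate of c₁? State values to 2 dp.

c₁ = 0.07

Entries of AᵀA: Σt^2·t^2 = 14369, Σt^2·t = 1585, Σt^2 = 185, Σt·t = 185, Σt = 25, Σ1 = 6.
Moment sums: Σt^2·s = -44915, Σt·s = -4969, Σs = -590.
AᵀA·[c₂, c₁, c₀]ᵀ = Aᵀs becomes [[14369, 1585, 185]; [1585, 185, 25]; [185, 25, 6]]·[c₂, c₁, c₀]ᵀ = [-44915, -4969, -590]ᵀ.
Solving the 3×3 system (Gaussian elimination) gives c₂ = -23207/7508, c₁ = 2739/37540, c₀ = -6255/1877.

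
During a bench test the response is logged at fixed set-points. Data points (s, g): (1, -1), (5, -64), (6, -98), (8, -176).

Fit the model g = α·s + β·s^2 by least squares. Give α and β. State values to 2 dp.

The normal system MᵀM·[α, β]ᵀ = Mᵀg is [[126, 854]; [854, 6018]]·[α, β]ᵀ = [-2317, -16393]ᵀ.
det = 126·6018 − 854² = 28952.
α = ((-2317)·6018 − 854·(-16393))/28952 = 1997/1034; β = (126·(-16393) − 854·(-2317))/28952 = -1550/517.

α = 1.93, β = -3.00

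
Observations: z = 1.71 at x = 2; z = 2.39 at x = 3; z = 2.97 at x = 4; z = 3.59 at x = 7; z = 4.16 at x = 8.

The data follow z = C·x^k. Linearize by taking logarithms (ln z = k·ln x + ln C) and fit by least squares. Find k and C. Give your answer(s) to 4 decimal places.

Taking logs, ln z = k·ln x + ln C, so regress ln z on ln x.
Σln x = 7.2034, Σ(ln x)² = 11.7199, Σln z = 5.2000, Σln x·ln z = 8.2896.
Equations: 11.7199·k + 7.2034·ln C = 8.2896;  7.2034·k + 5·ln C = 5.2000.
Solving (det = 6.7102): k = 0.59464, ln C = 0.18332, so C = exp(0.18332) = 1.20120.

k = 0.5946, C = 1.2012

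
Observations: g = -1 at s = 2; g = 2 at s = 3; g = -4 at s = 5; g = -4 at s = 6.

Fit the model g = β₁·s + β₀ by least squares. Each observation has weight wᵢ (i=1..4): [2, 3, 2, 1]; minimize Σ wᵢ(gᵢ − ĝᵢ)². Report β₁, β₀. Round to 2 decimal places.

With design matrix A, AᵀWA = [[121, 29]; [29, 8]] and AᵀWg = [-50, -8]ᵀ.
Δ = 121·8 − 29² = 127.
β₁ = ((-50)·8 − 29·(-8))/127 = -168/127; β₀ = (121·(-8) − 29·(-50))/127 = 482/127.

β₁ = -1.32, β₀ = 3.80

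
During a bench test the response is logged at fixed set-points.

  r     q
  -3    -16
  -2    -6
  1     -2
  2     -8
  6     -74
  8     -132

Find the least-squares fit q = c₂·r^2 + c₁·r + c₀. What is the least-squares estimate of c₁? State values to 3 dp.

With design matrix M, MᵀM = [[5506, 702, 118]; [702, 118, 12]; [118, 12, 6]] and Mᵀq = [-11314, -1458, -238]ᵀ.
Inverting the 3×3 Gram matrix, [c₂, c₁, c₀]ᵀ = [-124441/61699, -27648/61699, 5022/5609]ᵀ.

c₁ = -0.448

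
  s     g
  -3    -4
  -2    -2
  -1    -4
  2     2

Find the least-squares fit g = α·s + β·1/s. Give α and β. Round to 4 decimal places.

Normal-equation sums: Σs·s = 18, Σs·1/s = 4, Σ1/s·1/s = 29/18.
And Σs·g = 24, Σ1/s·g = 22/3.
XᵀX·[α, β]ᵀ = Xᵀg becomes [[18, 4]; [4, 29/18]]·[α, β]ᵀ = [24, 22/3]ᵀ.
Eliminating β: (29/18)·(row 1) − 4·(row 2) gives 13·α = (29/18)·24 − 4·(22/3) = 28/3, so α = 28/39.
Then β = ((22/3) − 4·(28/39))/(29/18) = 36/13.

α = 0.7179, β = 2.7692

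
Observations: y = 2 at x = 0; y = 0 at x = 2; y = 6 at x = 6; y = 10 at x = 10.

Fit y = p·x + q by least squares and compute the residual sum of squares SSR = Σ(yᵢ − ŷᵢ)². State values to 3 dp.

The normal equations are: 140·p + 18·q = 136;  18·p + 4·q = 18.
Eliminating q: 4·(row 1) − 18·(row 2) gives 236·p = 4·136 − 18·18 = 220, so p = 55/59.
Then q = (18 − 18·(55/59))/4 = 18/59.
Residuals: 100/59, -128/59, 6/59, 22/59; SSR = 456/59.

SSR = 7.729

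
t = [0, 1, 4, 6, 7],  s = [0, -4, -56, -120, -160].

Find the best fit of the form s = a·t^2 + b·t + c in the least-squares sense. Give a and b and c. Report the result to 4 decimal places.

From the data, Σt^2·t^2 = 3954, Σt^2·t = 624, Σt^2 = 102, Σt·t = 102, Σt = 18, Σ1 = 5.
Right-hand side: Σt^2·s = -13060, Σt·s = -2068, Σs = -340.
Inverting the 3×3 Gram matrix, [a, b, c]ᵀ = [-1538/519, -386/173, 84/173]ᵀ.

a = -2.9634, b = -2.2312, c = 0.4855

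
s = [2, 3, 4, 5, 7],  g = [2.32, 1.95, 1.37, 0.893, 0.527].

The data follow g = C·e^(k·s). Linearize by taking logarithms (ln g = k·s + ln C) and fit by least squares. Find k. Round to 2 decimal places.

With ln gᵢ as the transformed response and sᵢ as the regressor:
Over the data: Σs = 21.0000, Σ(s)² = 103.0000, Σln g = 1.0705, Σs·ln g = -0.1039.
Normal system: [[103.0000, 21.0000]; [21.0000, 5]]·[k, ln C]ᵀ = [-0.1039, 1.0705]ᵀ.
Δ = 103.0000·5 − (21.0000)² = 74.0000; k = (-0.1039·5 − 21.0000·1.0705)/74.0000 = -0.31080, ln C = (103.0000·1.0705 − 21.0000·-0.1039)/74.0000 = 1.51947.

k = -0.31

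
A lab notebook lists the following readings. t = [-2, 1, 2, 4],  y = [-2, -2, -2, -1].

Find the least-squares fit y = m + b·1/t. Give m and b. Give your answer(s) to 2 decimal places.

Normal-equation sums: Σ1 = 4, Σ1/t = 5/4, Σ1/t·1/t = 25/16.
For Xᵀy: Σy = -7, Σ1/t·y = -9/4.
XᵀX·[m, b]ᵀ = Xᵀy becomes [[4, 5/4]; [5/4, 25/16]]·[m, b]ᵀ = [-7, -9/4]ᵀ.
det = 4·(25/16) − (5/4)² = 75/16.
m = ((-7)·(25/16) − (5/4)·(-9/4))/(75/16) = -26/15; b = (4·(-9/4) − (5/4)·(-7))/(75/16) = -4/75.

m = -1.73, b = -0.05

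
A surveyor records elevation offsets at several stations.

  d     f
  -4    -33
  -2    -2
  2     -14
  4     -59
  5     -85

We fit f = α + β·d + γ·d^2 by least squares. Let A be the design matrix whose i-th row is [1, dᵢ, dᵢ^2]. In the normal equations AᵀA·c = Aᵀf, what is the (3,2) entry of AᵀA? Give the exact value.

Row 3 ↔ basis d^2, column 2 ↔ basis d, so (AᵀA)_{3,2} = Σᵢ (d^2)·(d) = (16)·(-4) + (4)·(-2) + (4)·(2) + (16)·(4) + (25)·(5) = 125.

125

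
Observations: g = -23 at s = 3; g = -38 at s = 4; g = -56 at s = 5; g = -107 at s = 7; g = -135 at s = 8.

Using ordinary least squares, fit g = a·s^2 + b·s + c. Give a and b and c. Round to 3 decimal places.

a = -1.843, b = -2.317, c = 0.776

Sums needed: Σs^2·s^2 = 7459, Σs^2·s = 1071, Σs^2 = 163, Σs·s = 163, Σs = 27, Σ1 = 5.
And Σs^2·g = -16098, Σs·g = -2330, Σg = -359.
So AᵀA·[a, b, c]ᵀ = Aᵀg: [[7459, 1071, 163]; [1071, 163, 27]; [163, 27, 5]]·[a, b, c]ᵀ = [-16098, -2330, -359]ᵀ.
Row-reducing yields a = -1135/616, b = -1427/616, c = 239/308.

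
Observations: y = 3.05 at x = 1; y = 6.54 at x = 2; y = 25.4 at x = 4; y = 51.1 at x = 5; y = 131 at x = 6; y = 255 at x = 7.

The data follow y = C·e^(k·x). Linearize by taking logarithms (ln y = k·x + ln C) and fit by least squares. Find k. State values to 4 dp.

With ln yᵢ as the transformed response and xᵢ as the regressor:
Σx = 25.0000, Σ(x)² = 131.0000, Σln y = 20.5781, Σx·ln y = 105.5190.
Equations: 131.0000·k + 25.0000·ln C = 105.5190;  25.0000·k + 6·ln C = 20.5781.
Slope k = (n·Σx·ln y − Σx·Σln y)/(n·Σ(x)² − (Σx)²) = (6·105.5190 − 25.0000·20.5781)/161.0000 = 0.73703; ln C = (Σln y − k·Σx)/n = 0.35872.

k = 0.7370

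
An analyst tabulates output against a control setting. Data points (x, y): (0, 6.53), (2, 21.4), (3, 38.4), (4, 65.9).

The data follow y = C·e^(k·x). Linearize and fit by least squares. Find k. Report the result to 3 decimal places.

With ln yᵢ as the transformed response and xᵢ as the regressor:
Σx = 9.0000, Σ(x)² = 29.0000, Σln y = 12.7760, Σx·ln y = 33.8235.
Equations: 29.0000·k + 9.0000·ln C = 33.8235;  9.0000·k + 4·ln C = 12.7760.
Slope k = (n·Σx·ln y − Σx·Σln y)/(n·Σ(x)² − (Σx)²) = (4·33.8235 − 9.0000·12.7760)/35.0000 = 0.58029; ln C = (Σln y − k·Σx)/n = 1.88835.

k = 0.580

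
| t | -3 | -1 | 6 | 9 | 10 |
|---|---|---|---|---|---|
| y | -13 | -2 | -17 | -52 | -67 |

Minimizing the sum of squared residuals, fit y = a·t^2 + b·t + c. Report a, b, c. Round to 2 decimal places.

a = -0.92, b = 2.31, c = 1.81

From the data, Σt^2·t^2 = 17939, Σt^2·t = 1917, Σt^2 = 227, Σt·t = 227, Σt = 21, Σ1 = 5.
And Σt^2·y = -11643, Σt·y = -1199, Σy = -151.
So MᵀM·[a, b, c]ᵀ = Mᵀy: [[17939, 1917, 227]; [1917, 227, 21]; [227, 21, 5]]·[a, b, c]ᵀ = [-11643, -1199, -151]ᵀ.
Solving the 3×3 system (Gaussian elimination) gives a = -7913/8616, b = 6625/2872, c = 3893/2154.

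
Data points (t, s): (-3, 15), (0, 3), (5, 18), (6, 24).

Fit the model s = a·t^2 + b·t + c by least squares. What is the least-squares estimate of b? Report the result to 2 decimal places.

The normal system MᵀM·[a, b, c]ᵀ = Mᵀs is [[2002, 314, 70]; [314, 70, 8]; [70, 8, 4]]·[a, b, c]ᵀ = [1449, 189, 60]ᵀ.
Row-reducing yields a = 530/649, b = -1757/1298, c = 2217/649.

b = -1.35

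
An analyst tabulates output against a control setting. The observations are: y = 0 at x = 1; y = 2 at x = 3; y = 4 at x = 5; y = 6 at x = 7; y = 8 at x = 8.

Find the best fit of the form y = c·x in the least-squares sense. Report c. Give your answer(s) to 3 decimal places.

c = 0.892

Entries of AᵀA: Σx·x = 148.
Right-hand side: Σx·y = 132.
c = 132/148 = 0.891892.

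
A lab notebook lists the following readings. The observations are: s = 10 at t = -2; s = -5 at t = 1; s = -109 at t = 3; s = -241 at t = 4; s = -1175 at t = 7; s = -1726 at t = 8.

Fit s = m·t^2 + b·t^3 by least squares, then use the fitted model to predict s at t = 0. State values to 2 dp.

ŝ = 0.00

Entries of MᵀM: Σt^2·t^2 = 6851, Σt^2·t^3 = 50811, Σt^3·t^3 = 384683.
And Σt^2·s = -172841, Σt^3·s = -1305189.
MᵀM·[m, b]ᵀ = Mᵀs becomes [[6851, 50811]; [50811, 384683]]·[m, b]ᵀ = [-172841, -1305189]ᵀ.
Eliminating b: 384683·(row 1) − 50811·(row 2) gives 53705512·m = 384683·(-172841) − 50811·(-1305189) = -171036124, so m = -6108433/1918054.
Then b = ((-1305189) − 50811·(-6108433/1918054))/384683 = -5700921/1918054.
At t = 0: ŝ = (-6108433/1918054)·(0) + (-5700921/1918054)·(0) = 0.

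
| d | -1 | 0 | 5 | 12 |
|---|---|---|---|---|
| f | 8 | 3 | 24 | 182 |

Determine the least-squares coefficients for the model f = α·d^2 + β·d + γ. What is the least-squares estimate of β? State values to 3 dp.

β = -3.457

XᵀX·[α, β, γ]ᵀ = Xᵀf reads: 21362·α + 1852·β + 170·γ = 26816;  1852·α + 170·β + 16·γ = 2296;  170·α + 16·β + 4·γ = 217.
Solving the 3×3 system (Gaussian elimination) gives α = 21255/13882, β = -23997/6941, γ = 41737/13882.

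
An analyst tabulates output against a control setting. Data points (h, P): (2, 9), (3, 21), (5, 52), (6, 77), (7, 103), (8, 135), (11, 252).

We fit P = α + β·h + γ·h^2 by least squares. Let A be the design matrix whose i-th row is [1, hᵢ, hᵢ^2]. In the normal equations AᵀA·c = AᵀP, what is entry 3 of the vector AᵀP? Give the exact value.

48476

Entry 3 ↔ basis h^2, so (AᵀP)_{3} = Σᵢ (h^2)·Pᵢ = (4)·(9) + (9)·(21) + (25)·(52) + (36)·(77) + (49)·(103) + (64)·(135) + (121)·(252) = 48476.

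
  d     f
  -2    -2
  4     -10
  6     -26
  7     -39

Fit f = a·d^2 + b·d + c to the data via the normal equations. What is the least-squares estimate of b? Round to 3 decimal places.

b = 0.602

Entries of MᵀM: Σd^2·d^2 = 3969, Σd^2·d = 615, Σd^2 = 105, Σd·d = 105, Σd = 15, Σ1 = 4.
And Σd^2·f = -3015, Σd·f = -465, Σf = -77.
So MᵀM·[a, b, c]ᵀ = Mᵀf: [[3969, 615, 105]; [615, 105, 15]; [105, 15, 4]]·[a, b, c]ᵀ = [-3015, -465, -77]ᵀ.
Solving the 3×3 system (Gaussian elimination) gives a = -105/113, b = 68/113, c = 326/113.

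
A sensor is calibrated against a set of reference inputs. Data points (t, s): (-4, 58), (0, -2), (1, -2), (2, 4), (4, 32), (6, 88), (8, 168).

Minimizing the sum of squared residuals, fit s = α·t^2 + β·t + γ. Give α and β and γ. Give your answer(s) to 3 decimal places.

With design matrix X, XᵀX = [[5921, 737, 137]; [737, 137, 17]; [137, 17, 7]] and Xᵀs = [15374, 1774, 346]ᵀ.
Inverting the 3×3 Gram matrix, [α, β, γ]ᵀ = [39014/12831, -198106/64155, -4246/1645]ᵀ.

α = 3.041, β = -3.088, γ = -2.581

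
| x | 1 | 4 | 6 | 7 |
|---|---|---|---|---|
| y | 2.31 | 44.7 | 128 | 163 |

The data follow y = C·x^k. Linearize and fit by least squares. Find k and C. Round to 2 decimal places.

Taking logs, ln y = k·ln x + ln C, so regress ln y on ln x.
Σln x = 5.1240, Σ(ln x)² = 8.9188, Σln y = 14.5830, Σln x·ln y = 23.8735.
Equations: 8.9188·k + 5.1240·ln C = 23.8735;  5.1240·k + 4·ln C = 14.5830.
Δ = 8.9188·4 − (5.1240)² = 9.4201; k = (23.8735·4 − 5.1240·14.5830)/9.4201 = 2.20500, ln C = (8.9188·14.5830 − 5.1240·23.8735)/9.4201 = 0.82116, so C = exp(0.82116) = 2.27315.

k = 2.21, C = 2.27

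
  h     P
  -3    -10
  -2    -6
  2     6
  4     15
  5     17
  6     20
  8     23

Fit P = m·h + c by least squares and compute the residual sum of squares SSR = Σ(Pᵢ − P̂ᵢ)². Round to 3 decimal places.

From the data, Σh·h = 158, Σh = 20, Σ1 = 7.
And Σh·P = 503, ΣP = 65.
So MᵀM·[m, c]ᵀ = MᵀP: [[158, 20]; [20, 7]]·[m, c]ᵀ = [503, 65]ᵀ.
Eliminating c: 7·(row 1) − 20·(row 2) gives 706·m = 7·503 − 20·65 = 2221, so m = 2221/706.
Then c = (65 − 20·(2221/706))/7 = 105/353.
Residuals: -607/706, -2/353, -208/353, 748/353, 687/706, 292/353, -870/353; SSR = 9377/706.

SSR = 13.282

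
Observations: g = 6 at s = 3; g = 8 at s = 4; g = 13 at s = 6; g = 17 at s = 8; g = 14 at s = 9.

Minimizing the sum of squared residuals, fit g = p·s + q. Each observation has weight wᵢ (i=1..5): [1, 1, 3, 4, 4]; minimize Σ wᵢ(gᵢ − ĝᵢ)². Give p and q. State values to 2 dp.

p = 1.38, q = 3.75

Forming MᵀWM = [[713, 93]; [93, 13]] and MᵀWg = [1332, 177]ᵀ gives MᵀWM·[p, q]ᵀ = MᵀWg.
Δ = 713·13 − 93² = 620.
p = (1332·13 − 93·177)/620 = 171/124; q = (713·177 − 93·1332)/620 = 15/4.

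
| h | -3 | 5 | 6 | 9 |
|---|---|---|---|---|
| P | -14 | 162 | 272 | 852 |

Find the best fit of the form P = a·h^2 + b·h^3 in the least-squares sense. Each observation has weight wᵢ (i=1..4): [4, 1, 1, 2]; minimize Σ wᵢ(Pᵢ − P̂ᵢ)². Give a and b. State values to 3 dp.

a = 1.486, b = 1.004

Normal-equation sums: Σwᵢ·h^2·h^2 = 15367, Σwᵢ·h^2·h^3 = 128027, Σwᵢ·h^3·h^3 = 1128079.
Moment sums: Σwᵢ·h^2·P = 151362, Σwᵢ·h^3·P = 1322730.
det = 15367·1128079 − 128027² = 944277264.
a = (151362·1128079 − 128027·1322730)/944277264 = 3248009/2185827; b = (15367·1322730 − 128027·151362)/944277264 = 2194373/2185827.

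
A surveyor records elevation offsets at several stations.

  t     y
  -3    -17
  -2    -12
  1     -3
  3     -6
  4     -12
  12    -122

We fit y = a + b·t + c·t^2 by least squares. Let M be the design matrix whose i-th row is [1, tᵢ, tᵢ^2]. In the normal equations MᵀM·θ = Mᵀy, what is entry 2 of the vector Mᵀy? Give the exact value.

Entry 2 ↔ basis t, so (Mᵀy)_{2} = Σᵢ (t)·yᵢ = (-3)·(-17) + (-2)·(-12) + (1)·(-3) + (3)·(-6) + (4)·(-12) + (12)·(-122) = -1458.

-1458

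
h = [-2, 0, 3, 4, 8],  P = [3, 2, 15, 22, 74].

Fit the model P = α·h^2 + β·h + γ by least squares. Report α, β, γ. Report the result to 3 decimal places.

α = 0.959, β = 1.327, γ = 1.906

Setting ∂/∂α … = 0 gives: 4449·α + 595·β + 93·γ = 5235;  595·α + 93·β + 13·γ = 719;  93·α + 13·β + 5·γ = 116.
Inverting the 3×3 Gram matrix, [α, β, γ]ᵀ = [12413/12938, 17163/12938, 12328/6469]ᵀ.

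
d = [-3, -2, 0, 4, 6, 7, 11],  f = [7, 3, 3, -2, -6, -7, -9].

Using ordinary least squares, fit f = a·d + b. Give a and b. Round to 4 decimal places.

a = -1.1470, b = 2.1971

Compute the Gram sums: Σd·d = 235, Σd = 23, Σ1 = 7.
And Σd·f = -219, Σf = -11.
So XᵀX·[a, b]ᵀ = Xᵀf: [[235, 23]; [23, 7]]·[a, b]ᵀ = [-219, -11]ᵀ.
Δ = 235·7 − 23² = 1116.
a = ((-219)·7 − 23·(-11))/1116 = -320/279; b = (235·(-11) − 23·(-219))/1116 = 613/279.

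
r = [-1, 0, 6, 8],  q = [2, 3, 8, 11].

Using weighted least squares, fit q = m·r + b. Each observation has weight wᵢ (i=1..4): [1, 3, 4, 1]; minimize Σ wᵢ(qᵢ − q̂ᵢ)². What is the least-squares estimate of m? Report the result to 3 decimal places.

m = 0.900

The normal system XᵀWX·[m, b]ᵀ = XᵀWq is [[209, 31]; [31, 9]]·[m, b]ᵀ = [278, 54]ᵀ.
Δ = 209·9 − 31² = 920.
m = (278·9 − 31·54)/920 = 9/10; b = (209·54 − 31·278)/920 = 29/10.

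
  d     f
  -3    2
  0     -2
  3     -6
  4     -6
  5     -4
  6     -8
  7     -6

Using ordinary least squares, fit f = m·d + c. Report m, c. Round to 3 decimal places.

m = -0.851, c = -1.611

Normal-equation sums: Σd·d = 144, Σd = 22, Σ1 = 7.
And Σd·f = -158, Σf = -30.
det = 144·7 − 22² = 524.
m = ((-158)·7 − 22·(-30))/524 = -223/262; c = (144·(-30) − 22·(-158))/524 = -211/131.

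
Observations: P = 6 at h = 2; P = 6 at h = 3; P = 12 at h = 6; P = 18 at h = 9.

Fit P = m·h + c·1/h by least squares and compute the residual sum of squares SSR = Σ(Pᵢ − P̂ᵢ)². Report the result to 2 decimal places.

Entries of MᵀM: Σh·h = 130, Σh·1/h = 4, Σ1/h·1/h = 65/162.
And Σh·P = 264, Σ1/h·P = 9.
MᵀM·[m, c]ᵀ = MᵀP becomes [[130, 4]; [4, 65/162]]·[m, c]ᵀ = [264, 9]ᵀ.
det = 130·(65/162) − 4² = 2929/81.
m = (264·(65/162) − 4·9)/(2929/81) = 5664/2929; c = (130·9 − 4·264)/(2929/81) = 9234/2929.
Residuals: 1629/2929, -2496/2929, -375/2929, 720/2929; SSR = 3258/2929.

SSR = 1.11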